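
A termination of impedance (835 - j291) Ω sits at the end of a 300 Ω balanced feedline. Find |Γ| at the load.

Γ = (Z_L − Z_0)/(Z_L + Z_0) = (535 − j291)/(1135 − j291)
|Γ| = 609/1170

|Γ| ≈ 0.52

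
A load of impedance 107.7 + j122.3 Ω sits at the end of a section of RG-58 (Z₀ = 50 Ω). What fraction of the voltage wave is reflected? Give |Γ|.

|Γ| ≈ 0.678

Γ = (Z_L − Z_0)/(Z_L + Z_0) = (57.7 + j122.3)/(157.7 + j122.3)
|Γ| = 135/200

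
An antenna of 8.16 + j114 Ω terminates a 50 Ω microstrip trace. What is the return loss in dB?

RL ≈ 0.456 dB

Γ = (-41.84 + j114)/(58.16 + j114), |Γ| = 0.949
RL = −20·log₁₀|Γ| = −20·log₁₀(0.949)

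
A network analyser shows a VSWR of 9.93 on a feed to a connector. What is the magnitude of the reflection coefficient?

|Γ| = (S − 1)/(S + 1) = (9.93 − 1)/(9.93 + 1) = 8.93/10.9

|Γ| ≈ 0.817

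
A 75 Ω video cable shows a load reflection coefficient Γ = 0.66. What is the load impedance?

Z_L ≈ 366 Ω

Z_L = Z_0·(1 + Γ)/(1 − Γ) = 75·(1.66)/(0.34)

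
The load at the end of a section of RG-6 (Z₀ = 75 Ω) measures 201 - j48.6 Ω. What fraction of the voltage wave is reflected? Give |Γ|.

|Γ| ≈ 0.482

Γ = (Z_L − Z_0)/(Z_L + Z_0) = (126 − j48.6)/(276 − j48.6)
|Γ| = 135/280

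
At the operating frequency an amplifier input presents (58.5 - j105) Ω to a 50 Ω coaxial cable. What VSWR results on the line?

Γ = (Z_L − Z_0)/(Z_L + Z_0) = (8.5 − j105)/(108.5 − j105)
|Γ| = 105/151 = 0.698
VSWR = (1 + |Γ|)/(1 − |Γ|) = 1.7/0.302

VSWR ≈ 5.62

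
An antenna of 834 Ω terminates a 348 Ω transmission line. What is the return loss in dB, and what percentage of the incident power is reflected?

Γ = (834 − 348)/(834 + 348) = 0.411
RL = −20·log₁₀(0.411) = 7.72 dB
P_refl/P_inc = |Γ|² = 0.169

RL ≈ 7.72 dB; 16.9% of incident power reflected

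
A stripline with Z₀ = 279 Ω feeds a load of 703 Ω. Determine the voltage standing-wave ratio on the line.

Γ = (703 − 279)/(703 + 279) = 0.432
VSWR = (1 + 0.432)/(1 − 0.432)

VSWR ≈ 2.52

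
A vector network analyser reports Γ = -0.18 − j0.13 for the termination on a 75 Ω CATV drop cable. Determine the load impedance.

Z_L = Z_0·(1 + Γ)/(1 − Γ) = 75·(0.82 − j0.13)/(1.18 + j0.13)

Z_L ≈ 50.6 − j13.8 Ω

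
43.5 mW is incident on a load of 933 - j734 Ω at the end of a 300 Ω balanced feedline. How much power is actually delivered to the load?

|Γ| = |(633 − j734)/(1233 − j734)| = 0.675
|Γ|² = 0.456
P_refl = |Γ|²·P_inc = 19.8 mW, P_del = (1 − |Γ|²)·P_inc = 23.7 mW

P_delivered ≈ 23.7 mW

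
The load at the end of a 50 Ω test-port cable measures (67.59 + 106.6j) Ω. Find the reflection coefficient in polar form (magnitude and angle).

Γ ≈ 0.681 ∠ 38.4°

Γ = (Z_L − Z_0)/(Z_L + Z_0) = (17.59 + j106.6)/(117.6 + j106.6)
|Γ| = 108/159 = 0.681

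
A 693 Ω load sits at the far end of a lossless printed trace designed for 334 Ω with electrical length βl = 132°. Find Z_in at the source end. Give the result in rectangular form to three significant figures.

Z_in ≈ 245 + j194 Ω

tan(βl) = tan(132°) = -1.11
Z_in = Z_0·(Z_L + jZ_0·tanβl)/(Z_0 + jZ_L·tanβl)
     = 334·(693 − j371)/(334 − j770)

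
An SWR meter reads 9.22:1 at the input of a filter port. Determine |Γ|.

|Γ| ≈ 0.804

|Γ| = (S − 1)/(S + 1) = (9.22 − 1)/(9.22 + 1) = 8.22/10.2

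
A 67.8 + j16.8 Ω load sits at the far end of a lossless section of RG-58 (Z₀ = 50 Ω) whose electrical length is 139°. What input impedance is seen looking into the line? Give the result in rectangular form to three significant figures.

Z_in ≈ 38.9 + j14.9 Ω

tan(βl) = tan(139°) = -0.869
Z_in = Z_0·(Z_L + jZ_0·tanβl)/(Z_0 + jZ_L·tanβl)
     = 50·(67.8 − j26.7)/(64.6 − j58.9)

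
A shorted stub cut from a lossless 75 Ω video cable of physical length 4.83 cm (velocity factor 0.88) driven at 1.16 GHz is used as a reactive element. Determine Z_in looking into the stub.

Z_in ≈ +j310 Ω

λ = v/f = 0.88·c / 1.16 GHz = 0.228 m
βl = 2π·l/λ = 2π × 0.212 = 76.4°
tan(βl) = 4.13
For a shorted stub, Z_in = jZ_0·tan(βl)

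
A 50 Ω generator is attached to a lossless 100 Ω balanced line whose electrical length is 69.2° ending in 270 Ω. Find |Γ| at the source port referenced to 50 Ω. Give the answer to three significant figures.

|Γ| ≈ 0.342

tan(βl) = 2.63
Z_in = Z_0·(Z_L + jZ_0·tanβl)/(Z_0 + jZ_L·tanβl) = 41.6 − j32.1 Ω
Γ_s = (Z_in − Z_s)/(Z_in + Z_s) = (-8.44 − j32.1)/(91.6 − j32.1), |Γ_s| = 0.342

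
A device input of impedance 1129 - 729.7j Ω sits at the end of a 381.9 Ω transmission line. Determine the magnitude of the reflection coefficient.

|Γ| ≈ 0.622

Γ = (Z_L − Z_0)/(Z_L + Z_0) = (747.1 − j729.7)/(1511 − j729.7)
|Γ| = 1040/1680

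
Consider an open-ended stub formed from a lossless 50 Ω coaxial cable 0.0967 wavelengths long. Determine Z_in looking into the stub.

Z_in ≈ −j71.9 Ω

βl = 2π × 0.0967 = 34.8°
tan(βl) = 0.695
For an open-ended stub, Z_in = −jZ_0·cot(βl) = −jZ_0/tan(βl)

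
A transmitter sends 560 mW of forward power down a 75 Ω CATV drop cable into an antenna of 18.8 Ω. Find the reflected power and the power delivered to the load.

P_reflected ≈ 201 mW; P_delivered ≈ 359 mW

Γ = (18.8 − 75)/(18.8 + 75) = -0.599
|Γ|² = 0.359
P_refl = |Γ|²·P_inc = 201 mW, P_del = (1 − |Γ|²)·P_inc = 359 mW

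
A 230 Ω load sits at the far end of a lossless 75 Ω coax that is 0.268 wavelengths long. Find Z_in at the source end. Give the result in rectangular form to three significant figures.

Z_in ≈ 24.7 + j7.6 Ω

βl = 2π × 0.268 = 96.5°
tan(βl) = tan(96.5°) = -8.8
Z_in = Z_0·(Z_L + jZ_0·tanβl)/(Z_0 + jZ_L·tanβl)
     = 75·(230 − j660)/(75 − j2020)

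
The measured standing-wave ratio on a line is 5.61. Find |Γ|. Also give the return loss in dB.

|Γ| = (S − 1)/(S + 1) = (5.61 − 1)/(5.61 + 1) = 4.61/6.61
RL = −20·log₁₀|Γ| = −20·log₁₀(0.697)

|Γ| ≈ 0.697; return loss ≈ 3.13 dB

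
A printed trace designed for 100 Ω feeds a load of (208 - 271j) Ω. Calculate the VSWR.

VSWR ≈ 5.92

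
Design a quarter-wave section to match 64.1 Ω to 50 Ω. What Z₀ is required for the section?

Z_qwt ≈ 56.6 Ω

Z_qwt = √(Z_0·R_L) = √(50 × 64.1) = √3205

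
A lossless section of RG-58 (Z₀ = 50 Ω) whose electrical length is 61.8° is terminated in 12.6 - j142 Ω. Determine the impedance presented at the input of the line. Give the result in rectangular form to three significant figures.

Z_in ≈ 1.42 − j7.85 Ω

tan(βl) = tan(61.8°) = 1.86
Z_in = Z_0·(Z_L + jZ_0·tanβl)/(Z_0 + jZ_L·tanβl)
     = 50·(12.6 − j48.8)/(315 + j23.5)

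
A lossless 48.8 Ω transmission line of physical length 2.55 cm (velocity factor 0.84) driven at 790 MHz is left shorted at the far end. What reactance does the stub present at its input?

X_in ≈ 26.8 Ω (inductive)

λ = v/f = 0.84·c / 790 MHz = 0.319 m
βl = 2π·l/λ = 2π × 0.0799 = 28.8°
tan(βl) = 0.549
For a shorted stub, Z_in = jZ_0·tan(βl)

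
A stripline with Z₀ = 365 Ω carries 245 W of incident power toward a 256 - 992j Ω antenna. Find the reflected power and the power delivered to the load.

P_reflected ≈ 178 W; P_delivered ≈ 66.9 W

|Γ| = |(-109 − j992)/(621 − j992)| = 0.853
|Γ|² = 0.727
P_refl = |Γ|²·P_inc = 178 W, P_del = (1 − |Γ|²)·P_inc = 66.9 W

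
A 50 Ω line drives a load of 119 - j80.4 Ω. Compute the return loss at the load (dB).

RL ≈ 4.94 dB

Γ = (69 − j80.4)/(169 − j80.4), |Γ| = 0.566
RL = −20·log₁₀|Γ| = −20·log₁₀(0.566)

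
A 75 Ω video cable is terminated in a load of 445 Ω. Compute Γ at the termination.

Γ = (Z_L − Z_0)/(Z_L + Z_0) = (445 − 75)/(445 + 75) = 370/520

Γ = 0.712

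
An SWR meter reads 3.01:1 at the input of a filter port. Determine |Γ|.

|Γ| = (S − 1)/(S + 1) = (3.01 − 1)/(3.01 + 1) = 2.01/4.01

|Γ| ≈ 0.501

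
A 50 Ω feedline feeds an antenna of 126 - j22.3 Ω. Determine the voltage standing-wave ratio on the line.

Γ = (Z_L − Z_0)/(Z_L + Z_0) = (76 − j22.3)/(176 − j22.3)
|Γ| = 79.2/177 = 0.446
VSWR = (1 + |Γ|)/(1 − |Γ|) = 1.45/0.554

VSWR ≈ 2.61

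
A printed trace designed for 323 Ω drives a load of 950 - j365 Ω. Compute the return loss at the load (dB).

RL ≈ 5.23 dB

Γ = (627 − j365)/(1273 − j365), |Γ| = 0.548
RL = −20·log₁₀|Γ| = −20·log₁₀(0.548)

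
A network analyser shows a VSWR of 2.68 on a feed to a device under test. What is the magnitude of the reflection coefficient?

|Γ| = (S − 1)/(S + 1) = (2.68 − 1)/(2.68 + 1) = 1.68/3.68

|Γ| ≈ 0.457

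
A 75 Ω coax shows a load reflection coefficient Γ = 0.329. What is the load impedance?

Z_L ≈ 149 Ω

Z_L = Z_0·(1 + Γ)/(1 − Γ) = 75·(1.33)/(0.671)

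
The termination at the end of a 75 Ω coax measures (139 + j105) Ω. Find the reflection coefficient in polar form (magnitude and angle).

Γ = (Z_L − Z_0)/(Z_L + Z_0) = (64 + j105)/(214 + j105)
|Γ| = 123/238 = 0.516

Γ ≈ 0.516 ∠ 32.5°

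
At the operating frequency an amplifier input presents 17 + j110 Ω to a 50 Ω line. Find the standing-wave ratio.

VSWR ≈ 17.5

Γ = (Z_L − Z_0)/(Z_L + Z_0) = (-33 + j110)/(67 + j110)
|Γ| = 115/129 = 0.892
VSWR = (1 + |Γ|)/(1 − |Γ|) = 1.89/0.108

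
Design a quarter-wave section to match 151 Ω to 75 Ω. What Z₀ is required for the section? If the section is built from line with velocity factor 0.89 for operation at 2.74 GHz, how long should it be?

Z_qwt ≈ 106 Ω; length ≈ 2.44 cm

Z_qwt = √(Z_0·R_L) = √(75 × 151) = √11320
λ = 0.89·c/f = 0.0974 m, so l = λ/4 = 0.0244 m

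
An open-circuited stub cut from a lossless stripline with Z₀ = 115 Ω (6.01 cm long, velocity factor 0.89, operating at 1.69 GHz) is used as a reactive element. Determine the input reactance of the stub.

λ = v/f = 0.89·c / 1.69 GHz = 0.158 m
βl = 2π·l/λ = 2π × 0.38 = 137°
tan(βl) = -0.934
For an open-circuited stub, Z_in = −jZ_0·cot(βl) = −jZ_0/tan(βl)

X_in ≈ 123 Ω (inductive)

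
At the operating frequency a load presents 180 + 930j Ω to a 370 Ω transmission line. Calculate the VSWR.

Γ = (Z_L − Z_0)/(Z_L + Z_0) = (-190 + j930)/(550 + j930)
|Γ| = 949/1080 = 0.879
VSWR = (1 + |Γ|)/(1 − |Γ|) = 1.88/0.121

VSWR ≈ 15.5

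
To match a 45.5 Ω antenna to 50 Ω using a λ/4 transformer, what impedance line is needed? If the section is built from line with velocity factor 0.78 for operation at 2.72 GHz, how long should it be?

Z_qwt ≈ 47.7 Ω; length ≈ 2.15 cm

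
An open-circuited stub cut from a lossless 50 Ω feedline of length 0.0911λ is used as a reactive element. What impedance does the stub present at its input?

Z_in ≈ −j77.6 Ω

βl = 2π × 0.0911 = 32.8°
tan(βl) = 0.644
For an open-circuited stub, Z_in = −jZ_0·cot(βl) = −jZ_0/tan(βl)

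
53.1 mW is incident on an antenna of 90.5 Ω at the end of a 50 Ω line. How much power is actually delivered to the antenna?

P_delivered ≈ 48.7 mW

Γ = (90.5 − 50)/(90.5 + 50) = 0.288
|Γ|² = 0.0831
P_refl = |Γ|²·P_inc = 4.41 mW, P_del = (1 − |Γ|²)·P_inc = 48.7 mW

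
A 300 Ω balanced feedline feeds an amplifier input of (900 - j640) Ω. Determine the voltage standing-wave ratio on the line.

Γ = (Z_L − Z_0)/(Z_L + Z_0) = (600 − j640)/(1200 − j640)
|Γ| = 877/1360 = 0.645
VSWR = (1 + |Γ|)/(1 − |Γ|) = 1.65/0.355

VSWR ≈ 4.63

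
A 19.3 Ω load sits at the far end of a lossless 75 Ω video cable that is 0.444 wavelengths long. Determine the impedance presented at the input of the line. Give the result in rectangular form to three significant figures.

Z_in ≈ 21.7 − j25.5 Ω

βl = 2π × 0.444 = 160°
tan(βl) = tan(160°) = -0.367
Z_in = Z_0·(Z_L + jZ_0·tanβl)/(Z_0 + jZ_L·tanβl)
     = 75·(19.3 − j27.5)/(75 − j7.09)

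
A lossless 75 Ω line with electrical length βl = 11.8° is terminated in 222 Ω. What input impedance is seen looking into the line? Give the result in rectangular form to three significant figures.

Z_in ≈ 168 − j88 Ω

tan(βl) = tan(11.8°) = 0.209
Z_in = Z_0·(Z_L + jZ_0·tanβl)/(Z_0 + jZ_L·tanβl)
     = 75·(222 + j15.7)/(75 + j46.4)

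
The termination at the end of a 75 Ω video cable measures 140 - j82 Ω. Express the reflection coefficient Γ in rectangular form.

Γ ≈ 0.391 − j0.232

Γ = (Z_L − Z_0)/(Z_L + Z_0) = (65 − j82)/(215 − j82)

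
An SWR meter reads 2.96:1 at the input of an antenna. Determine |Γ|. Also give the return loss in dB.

|Γ| ≈ 0.495; return loss ≈ 6.11 dB

|Γ| = (S − 1)/(S + 1) = (2.96 − 1)/(2.96 + 1) = 1.96/3.96
RL = −20·log₁₀|Γ| = −20·log₁₀(0.495)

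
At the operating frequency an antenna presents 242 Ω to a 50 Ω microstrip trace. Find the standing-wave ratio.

Γ = (242 − 50)/(242 + 50) = 0.658
VSWR = (1 + 0.658)/(1 − 0.658)

VSWR ≈ 4.84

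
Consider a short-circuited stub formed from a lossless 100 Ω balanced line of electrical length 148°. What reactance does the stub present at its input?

X_in ≈ -62.5 Ω (capacitive)

tan(βl) = -0.625
For a short-circuited stub, Z_in = jZ_0·tan(βl)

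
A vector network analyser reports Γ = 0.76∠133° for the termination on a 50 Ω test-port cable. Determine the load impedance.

Z_L ≈ 8.08 + j21.3 Ω

Z_L = Z_0·(1 + Γ)/(1 − Γ) = 50·(0.482 + j0.556)/(1.52 − j0.556)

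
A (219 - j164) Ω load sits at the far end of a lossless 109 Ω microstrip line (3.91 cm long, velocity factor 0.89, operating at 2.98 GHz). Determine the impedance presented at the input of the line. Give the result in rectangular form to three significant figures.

Z_in ≈ 303 + j128 Ω

λ = v/f = 0.89·c / 2.98 GHz = 0.0896 m
βl = 2π·l/λ = 2π × 0.436 = 157°
tan(βl) = tan(157°) = -0.422
Z_in = Z_0·(Z_L + jZ_0·tanβl)/(Z_0 + jZ_L·tanβl)
     = 109·(219 − j210)/(39.7 − j92.5)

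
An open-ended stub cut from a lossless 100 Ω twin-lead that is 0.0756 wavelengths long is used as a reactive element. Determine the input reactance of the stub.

X_in ≈ -194 Ω (capacitive)

βl = 2π × 0.0756 = 27.2°
tan(βl) = 0.514
For an open-ended stub, Z_in = −jZ_0·cot(βl) = −jZ_0/tan(βl)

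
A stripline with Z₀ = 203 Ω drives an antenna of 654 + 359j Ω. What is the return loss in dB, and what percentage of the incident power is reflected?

Γ = (451 + j359)/(857 + j359), |Γ| = 0.62
RL = −20·log₁₀(0.62) = 4.15 dB
P_refl/P_inc = |Γ|² = 0.385

RL ≈ 4.15 dB; 38.5% of incident power reflected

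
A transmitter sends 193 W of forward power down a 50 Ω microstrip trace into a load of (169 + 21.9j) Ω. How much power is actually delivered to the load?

P_delivered ≈ 135 W

|Γ| = |(119 + j21.9)/(219 + j21.9)| = 0.55
|Γ|² = 0.302
P_refl = |Γ|²·P_inc = 58.3 W, P_del = (1 − |Γ|²)·P_inc = 135 W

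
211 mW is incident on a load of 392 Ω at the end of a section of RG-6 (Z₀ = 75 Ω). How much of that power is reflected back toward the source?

P_reflected ≈ 97.2 mW

Γ = (392 − 75)/(392 + 75) = 0.679
|Γ|² = 0.461
P_refl = |Γ|²·P_inc = 97.2 mW, P_del = (1 − |Γ|²)·P_inc = 114 mW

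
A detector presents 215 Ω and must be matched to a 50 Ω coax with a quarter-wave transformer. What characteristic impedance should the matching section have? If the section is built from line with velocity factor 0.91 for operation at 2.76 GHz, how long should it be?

Z_qwt ≈ 104 Ω; length ≈ 2.47 cm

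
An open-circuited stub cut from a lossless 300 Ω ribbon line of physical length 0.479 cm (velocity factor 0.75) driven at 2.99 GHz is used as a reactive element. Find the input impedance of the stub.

Z_in ≈ −j710 Ω

λ = v/f = 0.75·c / 2.99 GHz = 0.0753 m
βl = 2π·l/λ = 2π × 0.0637 = 22.9°
tan(βl) = 0.423
For an open-circuited stub, Z_in = −jZ_0·cot(βl) = −jZ_0/tan(βl)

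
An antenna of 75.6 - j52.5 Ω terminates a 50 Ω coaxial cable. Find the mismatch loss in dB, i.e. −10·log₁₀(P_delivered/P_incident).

Γ = (25.6 − j52.5)/(125.6 − j52.5), |Γ| = 0.429
|Γ|² = 0.184, so P_del/P_inc = 1 − |Γ|² = 0.816
ML = −10·log₁₀(1 − |Γ|²)

mismatch loss ≈ 0.884 dB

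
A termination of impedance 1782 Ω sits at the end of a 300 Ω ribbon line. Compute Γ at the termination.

Γ = 0.712

Γ = (Z_L − Z_0)/(Z_L + Z_0) = (1782 − 300)/(1782 + 300) = 1482/2082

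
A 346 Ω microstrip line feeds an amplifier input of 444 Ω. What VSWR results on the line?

For a purely resistive load, VSWR = R_L/Z_0 or Z_0/R_L (whichever > 1) = 444/346

VSWR ≈ 1.28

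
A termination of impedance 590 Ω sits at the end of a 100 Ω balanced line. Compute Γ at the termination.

Γ = 0.71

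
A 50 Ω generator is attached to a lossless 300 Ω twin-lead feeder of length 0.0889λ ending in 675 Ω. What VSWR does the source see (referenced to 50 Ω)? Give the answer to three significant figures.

βl = 2π × 0.0889 = 32°
tan(βl) = 0.625
Z_in = Z_0·(Z_L + jZ_0·tanβl)/(Z_0 + jZ_L·tanβl) = 315 − j256 Ω
Γ_s = (Z_in − Z_s)/(Z_in + Z_s) = (265 − j256)/(365 − j256), |Γ_s| = 0.826
VSWR = (1 + |Γ_s|)/(1 − |Γ_s|)

VSWR ≈ 10.5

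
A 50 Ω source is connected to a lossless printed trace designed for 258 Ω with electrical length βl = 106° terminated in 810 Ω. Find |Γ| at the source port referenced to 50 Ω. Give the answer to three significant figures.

tan(βl) = -3.49
Z_in = Z_0·(Z_L + jZ_0·tanβl)/(Z_0 + jZ_L·tanβl) = 88.2 + j65.9 Ω
Γ_s = (Z_in − Z_s)/(Z_in + Z_s) = (38.2 + j65.9)/(138 + j65.9), |Γ_s| = 0.498

|Γ| ≈ 0.498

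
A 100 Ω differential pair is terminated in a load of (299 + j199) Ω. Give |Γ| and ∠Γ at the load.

Γ ≈ 0.631 ∠ 18.5°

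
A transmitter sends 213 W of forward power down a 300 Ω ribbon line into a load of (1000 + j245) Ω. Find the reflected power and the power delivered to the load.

P_reflected ≈ 66.9 W; P_delivered ≈ 146 W

|Γ| = |(700 + j245)/(1300 + j245)| = 0.561
|Γ|² = 0.314
P_refl = |Γ|²·P_inc = 66.9 W, P_del = (1 − |Γ|²)·P_inc = 146 W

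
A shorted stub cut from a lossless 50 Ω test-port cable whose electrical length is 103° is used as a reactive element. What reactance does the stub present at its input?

tan(βl) = -4.33
For a shorted stub, Z_in = jZ_0·tan(βl)

X_in ≈ -217 Ω (capacitive)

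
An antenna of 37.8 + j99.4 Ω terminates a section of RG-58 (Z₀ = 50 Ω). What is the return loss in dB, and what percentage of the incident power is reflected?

Γ = (-12.2 + j99.4)/(87.8 + j99.4), |Γ| = 0.755
RL = −20·log₁₀(0.755) = 2.44 dB
P_refl/P_inc = |Γ|² = 0.57

RL ≈ 2.44 dB; 57% of incident power reflected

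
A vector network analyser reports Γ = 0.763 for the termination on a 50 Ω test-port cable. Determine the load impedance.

Z_L ≈ 372 Ω

Z_L = Z_0·(1 + Γ)/(1 − Γ) = 50·(1.76)/(0.237)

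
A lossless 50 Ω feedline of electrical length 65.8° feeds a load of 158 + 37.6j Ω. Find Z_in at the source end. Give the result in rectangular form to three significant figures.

tan(βl) = tan(65.8°) = 2.23
Z_in = Z_0·(Z_L + jZ_0·tanβl)/(Z_0 + jZ_L·tanβl)
     = 50·(158 + j149)/(-33.7 + j352)

Z_in ≈ 18.8 − j24.3 Ω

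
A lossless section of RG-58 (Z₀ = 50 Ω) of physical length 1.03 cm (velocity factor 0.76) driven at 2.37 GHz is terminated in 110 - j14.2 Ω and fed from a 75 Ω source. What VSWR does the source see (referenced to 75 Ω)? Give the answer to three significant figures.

λ = v/f = 0.76·c / 2.37 GHz = 0.0962 m
βl = 2π·l/λ = 2π × 0.107 = 38.5°
tan(βl) = 0.797
Z_in = Z_0·(Z_L + jZ_0·tanβl)/(Z_0 + jZ_L·tanβl) = 39.3 − j35.3 Ω
Γ_s = (Z_in − Z_s)/(Z_in + Z_s) = (-35.7 − j35.3)/(114 − j35.3), |Γ_s| = 0.42
VSWR = (1 + |Γ_s|)/(1 − |Γ_s|)

VSWR ≈ 2.45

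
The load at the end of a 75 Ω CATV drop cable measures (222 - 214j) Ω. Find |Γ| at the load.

Γ = (Z_L − Z_0)/(Z_L + Z_0) = (147 − j214)/(297 − j214)
|Γ| = 260/366

|Γ| ≈ 0.709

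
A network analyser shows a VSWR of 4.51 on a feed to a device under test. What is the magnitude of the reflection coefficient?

|Γ| ≈ 0.637

|Γ| = (S − 1)/(S + 1) = (4.51 − 1)/(4.51 + 1) = 3.51/5.51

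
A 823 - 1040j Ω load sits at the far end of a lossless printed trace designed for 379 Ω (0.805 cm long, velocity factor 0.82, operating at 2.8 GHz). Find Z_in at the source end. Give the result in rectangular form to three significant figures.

Z_in ≈ 120 − j346 Ω

λ = v/f = 0.82·c / 2.8 GHz = 0.0879 m
βl = 2π·l/λ = 2π × 0.0916 = 33°
tan(βl) = tan(33°) = 0.649
Z_in = Z_0·(Z_L + jZ_0·tanβl)/(Z_0 + jZ_L·tanβl)
     = 379·(823 − j794)/(1050 + j534)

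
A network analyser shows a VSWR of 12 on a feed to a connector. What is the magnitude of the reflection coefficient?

|Γ| ≈ 0.846

|Γ| = (S − 1)/(S + 1) = (12 − 1)/(12 + 1) = 11/13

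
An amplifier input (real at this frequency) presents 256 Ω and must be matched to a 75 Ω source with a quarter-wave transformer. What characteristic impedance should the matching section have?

Z_qwt = √(Z_0·R_L) = √(75 × 256) = √19200

Z_qwt ≈ 139 Ω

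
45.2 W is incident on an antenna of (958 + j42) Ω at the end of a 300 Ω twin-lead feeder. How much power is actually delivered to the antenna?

P_delivered ≈ 32.8 W

|Γ| = |(658 + j42)/(1258 + j42)| = 0.524
|Γ|² = 0.274
P_refl = |Γ|²·P_inc = 12.4 W, P_del = (1 − |Γ|²)·P_inc = 32.8 W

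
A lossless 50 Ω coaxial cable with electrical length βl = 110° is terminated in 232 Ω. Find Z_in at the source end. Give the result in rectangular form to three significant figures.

Z_in ≈ 12.1 + j17.2 Ω

tan(βl) = tan(110°) = -2.75
Z_in = Z_0·(Z_L + jZ_0·tanβl)/(Z_0 + jZ_L·tanβl)
     = 50·(232 − j137)/(50 − j637)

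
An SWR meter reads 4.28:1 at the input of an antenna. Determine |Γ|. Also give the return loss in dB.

|Γ| ≈ 0.621; return loss ≈ 4.14 dB

|Γ| = (S − 1)/(S + 1) = (4.28 − 1)/(4.28 + 1) = 3.28/5.28
RL = −20·log₁₀|Γ| = −20·log₁₀(0.621)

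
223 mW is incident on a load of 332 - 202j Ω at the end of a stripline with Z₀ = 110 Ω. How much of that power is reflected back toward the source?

|Γ| = |(222 − j202)/(442 − j202)| = 0.618
|Γ|² = 0.381
P_refl = |Γ|²·P_inc = 85.1 mW, P_del = (1 − |Γ|²)·P_inc = 138 mW

P_reflected ≈ 85.1 mW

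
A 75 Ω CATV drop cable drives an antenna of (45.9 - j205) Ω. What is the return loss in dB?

Γ = (-29.1 − j205)/(120.9 − j205), |Γ| = 0.87
RL = −20·log₁₀|Γ| = −20·log₁₀(0.87)

RL ≈ 1.21 dB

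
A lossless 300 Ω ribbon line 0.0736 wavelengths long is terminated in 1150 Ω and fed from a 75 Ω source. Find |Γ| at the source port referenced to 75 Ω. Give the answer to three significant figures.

βl = 2π × 0.0736 = 26.5°
tan(βl) = 0.498
Z_in = Z_0·(Z_L + jZ_0·tanβl)/(Z_0 + jZ_L·tanβl) = 309 − j440 Ω
Γ_s = (Z_in − Z_s)/(Z_in + Z_s) = (234 − j440)/(384 − j440), |Γ_s| = 0.854

|Γ| ≈ 0.854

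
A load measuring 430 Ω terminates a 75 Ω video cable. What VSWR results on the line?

VSWR ≈ 5.73

For a purely resistive load, VSWR = R_L/Z_0 or Z_0/R_L (whichever > 1) = 430/75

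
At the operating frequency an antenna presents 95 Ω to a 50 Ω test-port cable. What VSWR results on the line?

Γ = (95 − 50)/(95 + 50) = 0.31
VSWR = (1 + 0.31)/(1 − 0.31)

VSWR ≈ 1.9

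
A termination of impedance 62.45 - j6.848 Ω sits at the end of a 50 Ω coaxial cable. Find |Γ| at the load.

|Γ| ≈ 0.126

Γ = (Z_L − Z_0)/(Z_L + Z_0) = (12.45 − j6.848)/(112.5 − j6.848)
|Γ| = 14.2/113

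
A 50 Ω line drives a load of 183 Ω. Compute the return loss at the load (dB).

RL ≈ 4.87 dB

Γ = (183 − 50)/(183 + 50) = 0.571
RL = −20·log₁₀|Γ| = −20·log₁₀(0.571)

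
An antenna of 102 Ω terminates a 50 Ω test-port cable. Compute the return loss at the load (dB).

RL ≈ 9.32 dB

Γ = (102 − 50)/(102 + 50) = 0.342
RL = −20·log₁₀|Γ| = −20·log₁₀(0.342)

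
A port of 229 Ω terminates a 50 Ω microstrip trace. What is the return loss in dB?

RL ≈ 3.86 dB

Γ = (229 − 50)/(229 + 50) = 0.642
RL = −20·log₁₀|Γ| = −20·log₁₀(0.642)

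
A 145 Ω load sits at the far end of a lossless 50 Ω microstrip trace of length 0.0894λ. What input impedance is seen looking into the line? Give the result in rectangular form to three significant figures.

βl = 2π × 0.0894 = 32.2°
tan(βl) = tan(32.2°) = 0.629
Z_in = Z_0·(Z_L + jZ_0·tanβl)/(Z_0 + jZ_L·tanβl)
     = 50·(145 + j31.5)/(50 + j91.3)

Z_in ≈ 46.7 − j53.8 Ω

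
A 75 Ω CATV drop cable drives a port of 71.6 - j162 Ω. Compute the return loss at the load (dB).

Γ = (-3.4 − j162)/(146.6 − j162), |Γ| = 0.742
RL = −20·log₁₀|Γ| = −20·log₁₀(0.742)

RL ≈ 2.6 dB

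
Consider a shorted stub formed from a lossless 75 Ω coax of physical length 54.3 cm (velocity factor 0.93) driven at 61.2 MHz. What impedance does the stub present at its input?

λ = v/f = 0.93·c / 61.2 MHz = 4.56 m
βl = 2π·l/λ = 2π × 0.119 = 42.9°
tan(βl) = 0.929
For a shorted stub, Z_in = jZ_0·tan(βl)

Z_in ≈ +j69.6 Ω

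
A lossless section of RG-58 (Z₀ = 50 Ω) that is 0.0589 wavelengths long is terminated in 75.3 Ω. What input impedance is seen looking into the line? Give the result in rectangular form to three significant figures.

βl = 2π × 0.0589 = 21.2°
tan(βl) = tan(21.2°) = 0.388
Z_in = Z_0·(Z_L + jZ_0·tanβl)/(Z_0 + jZ_L·tanβl)
     = 50·(75.3 + j19.4)/(50 + j29.2)

Z_in ≈ 64.6 − j18.3 Ω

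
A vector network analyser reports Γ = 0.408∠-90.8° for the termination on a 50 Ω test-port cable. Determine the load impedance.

Z_L = Z_0·(1 + Γ)/(1 − Γ) = 50·(0.994 − j0.408)/(1.01 + j0.408)

Z_L ≈ 35.4 − j34.6 Ω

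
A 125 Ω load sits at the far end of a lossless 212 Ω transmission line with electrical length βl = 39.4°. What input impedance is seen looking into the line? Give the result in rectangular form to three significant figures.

Z_in ≈ 170 + j92 Ω

tan(βl) = tan(39.4°) = 0.821
Z_in = Z_0·(Z_L + jZ_0·tanβl)/(Z_0 + jZ_L·tanβl)
     = 212·(125 + j174)/(212 + j103)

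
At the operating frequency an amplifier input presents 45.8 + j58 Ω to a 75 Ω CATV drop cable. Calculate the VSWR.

Γ = (Z_L − Z_0)/(Z_L + Z_0) = (-29.2 + j58)/(120.8 + j58)
|Γ| = 64.9/134 = 0.485
VSWR = (1 + |Γ|)/(1 − |Γ|) = 1.48/0.515

VSWR ≈ 2.88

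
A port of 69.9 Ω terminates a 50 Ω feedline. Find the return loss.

RL ≈ 15.6 dB

Γ = (69.9 − 50)/(69.9 + 50) = 0.166
RL = −20·log₁₀|Γ| = −20·log₁₀(0.166)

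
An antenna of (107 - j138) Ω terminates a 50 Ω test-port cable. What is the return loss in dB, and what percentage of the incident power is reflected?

RL ≈ 2.92 dB; 51% of incident power reflected

Γ = (57 − j138)/(157 − j138), |Γ| = 0.714
RL = −20·log₁₀(0.714) = 2.92 dB
P_refl/P_inc = |Γ|² = 0.51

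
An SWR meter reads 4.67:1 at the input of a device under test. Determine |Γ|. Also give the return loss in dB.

|Γ| ≈ 0.647; return loss ≈ 3.78 dB

|Γ| = (S − 1)/(S + 1) = (4.67 − 1)/(4.67 + 1) = 3.67/5.67
RL = −20·log₁₀|Γ| = −20·log₁₀(0.647)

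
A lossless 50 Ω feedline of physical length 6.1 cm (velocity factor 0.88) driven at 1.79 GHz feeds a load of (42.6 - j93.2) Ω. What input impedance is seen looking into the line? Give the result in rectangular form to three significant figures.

Z_in ≈ 208 + j133 Ω

λ = v/f = 0.88·c / 1.79 GHz = 0.147 m
βl = 2π·l/λ = 2π × 0.414 = 149°
tan(βl) = tan(149°) = -0.603
Z_in = Z_0·(Z_L + jZ_0·tanβl)/(Z_0 + jZ_L·tanβl)
     = 50·(42.6 − j123)/(-6.23 − j25.7)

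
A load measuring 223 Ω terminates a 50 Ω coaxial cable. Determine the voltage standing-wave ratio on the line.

VSWR ≈ 4.46

Γ = (223 − 50)/(223 + 50) = 0.634
VSWR = (1 + 0.634)/(1 − 0.634)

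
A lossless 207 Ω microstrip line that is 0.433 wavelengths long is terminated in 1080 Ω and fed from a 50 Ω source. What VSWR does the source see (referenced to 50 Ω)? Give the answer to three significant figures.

VSWR ≈ 18.3

βl = 2π × 0.433 = 156°
tan(βl) = -0.448
Z_in = Z_0·(Z_L + jZ_0·tanβl)/(Z_0 + jZ_L·tanβl) = 201 + j376 Ω
Γ_s = (Z_in − Z_s)/(Z_in + Z_s) = (151 + j376)/(251 + j376), |Γ_s| = 0.896
VSWR = (1 + |Γ_s|)/(1 − |Γ_s|)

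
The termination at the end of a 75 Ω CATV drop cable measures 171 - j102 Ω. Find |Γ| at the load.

Γ = (Z_L − Z_0)/(Z_L + Z_0) = (96 − j102)/(246 − j102)
|Γ| = 140/266

|Γ| ≈ 0.526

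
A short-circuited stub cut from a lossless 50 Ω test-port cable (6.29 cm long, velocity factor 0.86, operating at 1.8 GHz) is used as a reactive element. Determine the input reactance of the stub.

X_in ≈ -20.2 Ω (capacitive)

λ = v/f = 0.86·c / 1.8 GHz = 0.143 m
βl = 2π·l/λ = 2π × 0.439 = 158°
tan(βl) = -0.404
For a short-circuited stub, Z_in = jZ_0·tan(βl)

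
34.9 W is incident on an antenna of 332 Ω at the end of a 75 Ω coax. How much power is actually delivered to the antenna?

Γ = (332 − 75)/(332 + 75) = 0.631
|Γ|² = 0.399
P_refl = |Γ|²·P_inc = 13.9 W, P_del = (1 − |Γ|²)·P_inc = 21 W

P_delivered ≈ 21 W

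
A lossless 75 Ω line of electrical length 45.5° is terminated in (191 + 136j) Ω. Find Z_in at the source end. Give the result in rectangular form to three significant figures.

Z_in ≈ 52.3 − j90.8 Ω

tan(βl) = tan(45.5°) = 1.02
Z_in = Z_0·(Z_L + jZ_0·tanβl)/(Z_0 + jZ_L·tanβl)
     = 75·(191 + j212)/(-63.4 + j194)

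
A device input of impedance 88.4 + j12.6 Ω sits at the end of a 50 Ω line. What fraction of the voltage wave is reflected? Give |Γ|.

Γ = (Z_L − Z_0)/(Z_L + Z_0) = (38.4 + j12.6)/(138.4 + j12.6)
|Γ| = 40.4/139

|Γ| ≈ 0.291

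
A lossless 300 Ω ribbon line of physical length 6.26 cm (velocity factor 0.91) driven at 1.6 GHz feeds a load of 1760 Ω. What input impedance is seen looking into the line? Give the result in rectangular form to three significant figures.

Z_in ≈ 90.7 + j257 Ω

λ = v/f = 0.91·c / 1.6 GHz = 0.171 m
βl = 2π·l/λ = 2π × 0.367 = 132°
tan(βl) = tan(132°) = -1.11
Z_in = Z_0·(Z_L + jZ_0·tanβl)/(Z_0 + jZ_L·tanβl)
     = 300·(1760 − j332)/(300 − j1950)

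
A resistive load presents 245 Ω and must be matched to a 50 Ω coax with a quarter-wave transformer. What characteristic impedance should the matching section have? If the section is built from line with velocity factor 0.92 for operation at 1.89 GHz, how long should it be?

Z_qwt = √(Z_0·R_L) = √(50 × 245) = √12250
λ = 0.92·c/f = 0.146 m, so l = λ/4 = 0.0365 m

Z_qwt ≈ 111 Ω; length ≈ 3.65 cm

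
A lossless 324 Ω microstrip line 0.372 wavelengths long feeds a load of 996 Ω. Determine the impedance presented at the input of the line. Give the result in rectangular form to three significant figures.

βl = 2π × 0.372 = 134°
tan(βl) = tan(134°) = -1.04
Z_in = Z_0·(Z_L + jZ_0·tanβl)/(Z_0 + jZ_L·tanβl)
     = 324·(996 − j336)/(324 − j1030)

Z_in ≈ 185 + j254 Ω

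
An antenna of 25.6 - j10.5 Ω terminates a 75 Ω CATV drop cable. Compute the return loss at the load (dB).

RL ≈ 6.03 dB

Γ = (-49.4 − j10.5)/(100.6 − j10.5), |Γ| = 0.499
RL = −20·log₁₀|Γ| = −20·log₁₀(0.499)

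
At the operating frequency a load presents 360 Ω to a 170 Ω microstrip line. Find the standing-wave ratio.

VSWR ≈ 2.12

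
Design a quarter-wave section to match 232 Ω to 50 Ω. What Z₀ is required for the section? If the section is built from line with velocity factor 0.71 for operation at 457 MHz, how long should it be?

Z_qwt = √(Z_0·R_L) = √(50 × 232) = √11600
λ = 0.71·c/f = 0.466 m, so l = λ/4 = 0.117 m

Z_qwt ≈ 108 Ω; length ≈ 11.7 cm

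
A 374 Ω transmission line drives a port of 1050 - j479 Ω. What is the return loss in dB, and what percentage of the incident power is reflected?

RL ≈ 5.17 dB; 30.4% of incident power reflected

Γ = (676 − j479)/(1424 − j479), |Γ| = 0.551
RL = −20·log₁₀(0.551) = 5.17 dB
P_refl/P_inc = |Γ|² = 0.304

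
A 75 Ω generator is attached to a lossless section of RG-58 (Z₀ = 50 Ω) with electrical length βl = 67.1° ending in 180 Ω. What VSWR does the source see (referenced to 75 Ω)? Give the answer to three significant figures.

VSWR ≈ 4.96

tan(βl) = 2.37
Z_in = Z_0·(Z_L + jZ_0·tanβl)/(Z_0 + jZ_L·tanβl) = 16.1 − j19.2 Ω
Γ_s = (Z_in − Z_s)/(Z_in + Z_s) = (-58.9 − j19.2)/(91.1 − j19.2), |Γ_s| = 0.665
VSWR = (1 + |Γ_s|)/(1 − |Γ_s|)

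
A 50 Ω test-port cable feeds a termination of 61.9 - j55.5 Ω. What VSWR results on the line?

Γ = (Z_L − Z_0)/(Z_L + Z_0) = (11.9 − j55.5)/(111.9 − j55.5)
|Γ| = 56.8/125 = 0.454
VSWR = (1 + |Γ|)/(1 − |Γ|) = 1.45/0.546

VSWR ≈ 2.67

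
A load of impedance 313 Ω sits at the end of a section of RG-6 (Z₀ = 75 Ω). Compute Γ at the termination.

Γ = 0.613

Γ = (Z_L − Z_0)/(Z_L + Z_0) = (313 − 75)/(313 + 75) = 238/388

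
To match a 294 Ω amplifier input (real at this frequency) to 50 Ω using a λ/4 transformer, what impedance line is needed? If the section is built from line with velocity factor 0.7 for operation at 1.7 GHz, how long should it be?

Z_qwt = √(Z_0·R_L) = √(50 × 294) = √14700
λ = 0.7·c/f = 0.124 m, so l = λ/4 = 0.0309 m

Z_qwt ≈ 121 Ω; length ≈ 3.09 cm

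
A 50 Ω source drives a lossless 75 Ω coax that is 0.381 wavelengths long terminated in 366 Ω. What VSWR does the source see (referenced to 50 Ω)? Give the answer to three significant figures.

βl = 2π × 0.381 = 137°
tan(βl) = -0.927
Z_in = Z_0·(Z_L + jZ_0·tanβl)/(Z_0 + jZ_L·tanβl) = 31.7 + j73.9 Ω
Γ_s = (Z_in − Z_s)/(Z_in + Z_s) = (-18.3 + j73.9)/(81.7 + j73.9), |Γ_s| = 0.691
VSWR = (1 + |Γ_s|)/(1 − |Γ_s|)

VSWR ≈ 5.47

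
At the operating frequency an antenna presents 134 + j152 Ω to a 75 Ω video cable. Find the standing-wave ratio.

Γ = (Z_L − Z_0)/(Z_L + Z_0) = (59 + j152)/(209 + j152)
|Γ| = 163/258 = 0.631
VSWR = (1 + |Γ|)/(1 − |Γ|) = 1.63/0.369

VSWR ≈ 4.42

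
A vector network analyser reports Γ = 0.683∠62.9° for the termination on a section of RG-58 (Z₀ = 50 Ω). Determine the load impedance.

Z_L = Z_0·(1 + Γ)/(1 − Γ) = 50·(1.31 + j0.608)/(0.689 − j0.608)

Z_L ≈ 31.6 + j72 Ω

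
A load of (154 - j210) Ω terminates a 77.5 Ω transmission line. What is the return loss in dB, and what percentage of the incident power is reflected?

RL ≈ 2.91 dB; 51.1% of incident power reflected

Γ = (76.5 − j210)/(231.5 − j210), |Γ| = 0.715
RL = −20·log₁₀(0.715) = 2.91 dB
P_refl/P_inc = |Γ|² = 0.511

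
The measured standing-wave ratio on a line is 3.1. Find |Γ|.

|Γ| ≈ 0.512

|Γ| = (S − 1)/(S + 1) = (3.1 − 1)/(3.1 + 1) = 2.1/4.1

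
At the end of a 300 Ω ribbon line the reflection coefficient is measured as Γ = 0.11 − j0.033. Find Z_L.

Z_L = Z_0·(1 + Γ)/(1 − Γ) = 300·(1.11 − j0.033)/(0.89 + j0.033)

Z_L ≈ 373 − j25 Ω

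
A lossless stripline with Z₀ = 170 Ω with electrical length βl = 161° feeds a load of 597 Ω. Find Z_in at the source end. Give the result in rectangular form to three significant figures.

Z_in ≈ 271 + j269 Ω

tan(βl) = tan(161°) = -0.344
Z_in = Z_0·(Z_L + jZ_0·tanβl)/(Z_0 + jZ_L·tanβl)
     = 170·(597 − j58.5)/(170 − j206)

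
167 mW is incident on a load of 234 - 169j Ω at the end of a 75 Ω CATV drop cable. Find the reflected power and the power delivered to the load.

P_reflected ≈ 72.5 mW; P_delivered ≈ 94.5 mW

|Γ| = |(159 − j169)/(309 − j169)| = 0.659
|Γ|² = 0.434
P_refl = |Γ|²·P_inc = 72.5 mW, P_del = (1 − |Γ|²)·P_inc = 94.5 mW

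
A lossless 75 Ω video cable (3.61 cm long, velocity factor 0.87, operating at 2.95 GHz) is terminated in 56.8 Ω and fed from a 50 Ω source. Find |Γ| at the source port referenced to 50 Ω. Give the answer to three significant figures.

λ = v/f = 0.87·c / 2.95 GHz = 0.0885 m
βl = 2π·l/λ = 2π × 0.408 = 147°
tan(βl) = -0.652
Z_in = Z_0·(Z_L + jZ_0·tanβl)/(Z_0 + jZ_L·tanβl) = 65.1 − j16.8 Ω
Γ_s = (Z_in − Z_s)/(Z_in + Z_s) = (15.1 − j16.8)/(115 − j16.8), |Γ_s| = 0.194

|Γ| ≈ 0.194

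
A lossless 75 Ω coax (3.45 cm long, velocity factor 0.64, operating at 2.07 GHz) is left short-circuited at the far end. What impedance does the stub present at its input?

Z_in ≈ −j77.9 Ω

λ = v/f = 0.64·c / 2.07 GHz = 0.0928 m
βl = 2π·l/λ = 2π × 0.372 = 134°
tan(βl) = -1.04
For a short-circuited stub, Z_in = jZ_0·tan(βl)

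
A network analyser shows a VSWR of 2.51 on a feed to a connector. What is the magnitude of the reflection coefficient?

|Γ| = (S − 1)/(S + 1) = (2.51 − 1)/(2.51 + 1) = 1.51/3.51

|Γ| ≈ 0.43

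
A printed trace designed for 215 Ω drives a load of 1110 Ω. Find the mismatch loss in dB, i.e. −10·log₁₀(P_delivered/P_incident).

Γ = (1110 − 215)/(1110 + 215) = 0.675
|Γ|² = 0.456, so P_del/P_inc = 1 − |Γ|² = 0.544
ML = −10·log₁₀(1 − |Γ|²)

mismatch loss ≈ 2.65 dB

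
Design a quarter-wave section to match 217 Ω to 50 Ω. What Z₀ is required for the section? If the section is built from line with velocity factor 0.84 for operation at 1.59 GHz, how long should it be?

Z_qwt = √(Z_0·R_L) = √(50 × 217) = √10850
λ = 0.84·c/f = 0.158 m, so l = λ/4 = 0.0396 m

Z_qwt ≈ 104 Ω; length ≈ 3.96 cm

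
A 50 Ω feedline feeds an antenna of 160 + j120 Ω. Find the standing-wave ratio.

VSWR ≈ 5.12

Γ = (Z_L − Z_0)/(Z_L + Z_0) = (110 + j120)/(210 + j120)
|Γ| = 163/242 = 0.673
VSWR = (1 + |Γ|)/(1 − |Γ|) = 1.67/0.327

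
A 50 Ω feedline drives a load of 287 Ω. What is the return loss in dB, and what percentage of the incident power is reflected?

Γ = (287 − 50)/(287 + 50) = 0.703
RL = −20·log₁₀(0.703) = 3.06 dB
P_refl/P_inc = |Γ|² = 0.495

RL ≈ 3.06 dB; 49.5% of incident power reflected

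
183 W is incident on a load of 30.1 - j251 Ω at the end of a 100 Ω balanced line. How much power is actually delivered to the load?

|Γ| = |(-69.9 − j251)/(130.1 − j251)| = 0.922
|Γ|² = 0.849
P_refl = |Γ|²·P_inc = 155 W, P_del = (1 − |Γ|²)·P_inc = 27.6 W

P_delivered ≈ 27.6 W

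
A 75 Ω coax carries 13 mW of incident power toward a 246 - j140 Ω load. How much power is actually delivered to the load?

P_delivered ≈ 7.82 mW

|Γ| = |(171 − j140)/(321 − j140)| = 0.631
|Γ|² = 0.398
P_refl = |Γ|²·P_inc = 5.18 mW, P_del = (1 − |Γ|²)·P_inc = 7.82 mW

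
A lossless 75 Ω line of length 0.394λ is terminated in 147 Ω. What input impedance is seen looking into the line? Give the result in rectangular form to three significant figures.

βl = 2π × 0.394 = 142°
tan(βl) = tan(142°) = -0.786
Z_in = Z_0·(Z_L + jZ_0·tanβl)/(Z_0 + jZ_L·tanβl)
     = 75·(147 − j58.9)/(75 − j116)

Z_in ≈ 70.5 + j49.7 Ω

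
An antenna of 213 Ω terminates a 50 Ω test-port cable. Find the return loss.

RL ≈ 4.16 dB

Γ = (213 − 50)/(213 + 50) = 0.62
RL = −20·log₁₀|Γ| = −20·log₁₀(0.62)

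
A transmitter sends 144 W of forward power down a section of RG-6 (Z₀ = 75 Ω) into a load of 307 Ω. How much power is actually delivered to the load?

Γ = (307 − 75)/(307 + 75) = 0.607
|Γ|² = 0.369
P_refl = |Γ|²·P_inc = 53.1 W, P_del = (1 − |Γ|²)·P_inc = 90.9 W

P_delivered ≈ 90.9 W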